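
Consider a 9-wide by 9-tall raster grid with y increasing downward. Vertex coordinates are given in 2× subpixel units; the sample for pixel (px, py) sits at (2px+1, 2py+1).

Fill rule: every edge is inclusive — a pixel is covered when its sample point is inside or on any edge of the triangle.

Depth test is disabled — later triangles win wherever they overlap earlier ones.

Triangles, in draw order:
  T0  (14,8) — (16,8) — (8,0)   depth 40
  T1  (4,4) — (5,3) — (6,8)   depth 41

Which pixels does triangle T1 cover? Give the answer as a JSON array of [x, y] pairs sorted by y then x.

T0:
  2·area = 16  (B↔C swapped to make it positive)
  edge (14, 8)→(8, 0): d=(-6,-8) inclusive
  edge (8, 0)→(16, 8): d=(8,8) inclusive
  edge (16, 8)→(14, 8): d=(-2,0) inclusive
    (4,0)@(9, 1): e=[2,0,14] → #  [on edge]
    (5,0)@(11, 1): e=[18,-16,14] → ·
    (4,1)@(9, 3): e=[-10,16,10] → ·
    (5,1)@(11, 3): e=[6,0,10] → #  [on edge]
    (6,1)@(13, 3): e=[22,-16,10] → ·
    (5,2)@(11, 5): e=[-6,16,6] → ·
    (6,2)@(13, 5): e=[10,0,6] → #  [on edge]
    (7,2)@(15, 5): e=[26,-16,6] → ·
    (6,3)@(13, 7): e=[-2,16,2] → ·
    (7,3)@(15, 7): e=[14,0,2] → #  [on edge]
    (8,3)@(17, 7): e=[30,-16,2] → ·
    (7,4)@(15, 9): e=[2,16,-2] → ·
    (8,4)@(17, 9): e=[18,0,-2] → ·  [on edge]
  covered (4 px):
    · · · · # · · · ·
    · · · · · # · · ·
    · · · · · · # · ·
    · · · · · · · # ·
    · · · · · · · · ·
    · · · · · · · · ·
    · · · · · · · · ·
    · · · · · · · · ·
    · · · · · · · · ·
T1:
  2·area = 6
  edge (4, 4)→(5, 3): d=(1,-1) inclusive
  edge (5, 3)→(6, 8): d=(1,5) inclusive
  edge (6, 8)→(4, 4): d=(-2,-4) inclusive
    (3,0)@(7, 1): e=[0,-12,18] → ·  [on edge]
    (2,1)@(5, 3): e=[0,0,6] → #  [on edge]
    (3,1)@(7, 3): e=[2,-10,14] → ·
    (1,2)@(3, 5): e=[0,12,-6] → ·  [on edge]
    (2,2)@(5, 5): e=[2,2,2] → #
    (3,2)@(7, 5): e=[4,-8,10] → ·
    (0,3)@(1, 7): e=[0,24,-18] → ·  [on edge]
    (2,3)@(5, 7): e=[4,4,-2] → ·
    (3,6)@(7, 13): e=[12,0,-6] → ·  [on edge]
  covered (2 px):
    · · · · · · · · ·
    · · # · · · · · ·
    · · # · · · · · ·
    · · · · · · · · ·
    · · · · · · · · ·
    · · · · · · · · ·
    · · · · · · · · ·
    · · · · · · · · ·
    · · · · · · · · ·

Answer: [[2,1],[2,2]]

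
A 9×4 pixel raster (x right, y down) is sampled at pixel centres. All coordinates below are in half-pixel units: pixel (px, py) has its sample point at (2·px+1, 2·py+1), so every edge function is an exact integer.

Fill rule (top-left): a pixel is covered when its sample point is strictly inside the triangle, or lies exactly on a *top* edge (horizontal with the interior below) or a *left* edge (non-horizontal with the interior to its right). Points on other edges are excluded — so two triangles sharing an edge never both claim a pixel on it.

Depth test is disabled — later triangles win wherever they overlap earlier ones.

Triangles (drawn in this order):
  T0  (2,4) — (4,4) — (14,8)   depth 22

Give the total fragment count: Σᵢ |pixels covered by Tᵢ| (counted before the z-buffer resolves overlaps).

T0:
  2·area = 8
  edge (2, 4)→(4, 4): d=(2,0) top-left  bias=+0
  edge (4, 4)→(14, 8): d=(10,4) right/bottom  bias=-1
  edge (14, 8)→(2, 4): d=(-12,-4) top-left  bias=+0
    (2,2)@(5, 5): e=[2,6,0] → #  [on edge]
    (3,2)@(7, 5): e=[2,-2,8] → ·
    (2,3)@(5, 7): e=[6,26,-24] → ·
    (5,3)@(11, 7): e=[6,2,0] → #  [on edge]
    (6,3)@(13, 7): e=[6,-6,8] → ·
  covered (2 px):
    · · · · · · · · ·
    · · · · · · · · ·
    · · # · · · · · ·
    · · · · · # · · ·

Answer: 2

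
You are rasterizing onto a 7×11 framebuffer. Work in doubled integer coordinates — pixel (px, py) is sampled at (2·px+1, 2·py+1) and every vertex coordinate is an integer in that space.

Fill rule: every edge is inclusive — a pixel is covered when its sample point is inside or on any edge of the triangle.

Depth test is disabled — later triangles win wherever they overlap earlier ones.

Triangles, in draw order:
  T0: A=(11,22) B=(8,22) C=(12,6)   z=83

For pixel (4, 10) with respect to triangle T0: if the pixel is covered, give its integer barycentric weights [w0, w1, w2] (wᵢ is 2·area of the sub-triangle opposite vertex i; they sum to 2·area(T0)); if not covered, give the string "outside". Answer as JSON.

T0:
  2·area = 48
  edge (11, 22)→(8, 22): d=(-3,0) inclusive
  edge (8, 22)→(12, 6): d=(4,-16) inclusive
  edge (12, 6)→(11, 22): d=(-1,16) inclusive
    (5,5)@(11, 11): e=[33,4,11] → █
    (6,5)@(13, 11): e=[33,36,-21] → ·
    (5,6)@(11, 13): e=[27,12,9] → █
    (6,6)@(13, 13): e=[27,44,-23] → ·
    (5,7)@(11, 15): e=[21,20,7] → █
    (6,7)@(13, 15): e=[21,52,-25] → ·
    (5,8)@(11, 17): e=[15,28,5] → █
    (6,8)@(13, 17): e=[15,60,-27] → ·
    (4,9)@(9, 19): e=[9,4,35] → █
    (6,9)@(13, 19): e=[9,68,-29] → ·
    (4,10)@(9, 21): e=[3,12,33] → █
    (6,10)@(13, 21): e=[3,76,-31] → ·
  covered (8 px):
    · · · · · · ·
    · · · · · · ·
    · · · · · · ·
    · · · · · · ·
    · · · · · · ·
    · · · · · █ ·
    · · · · · █ ·
    · · · · · █ ·
    · · · · · █ ·
    · · · · █ █ ·
    · · · · █ █ ·

Result: [12,33,3]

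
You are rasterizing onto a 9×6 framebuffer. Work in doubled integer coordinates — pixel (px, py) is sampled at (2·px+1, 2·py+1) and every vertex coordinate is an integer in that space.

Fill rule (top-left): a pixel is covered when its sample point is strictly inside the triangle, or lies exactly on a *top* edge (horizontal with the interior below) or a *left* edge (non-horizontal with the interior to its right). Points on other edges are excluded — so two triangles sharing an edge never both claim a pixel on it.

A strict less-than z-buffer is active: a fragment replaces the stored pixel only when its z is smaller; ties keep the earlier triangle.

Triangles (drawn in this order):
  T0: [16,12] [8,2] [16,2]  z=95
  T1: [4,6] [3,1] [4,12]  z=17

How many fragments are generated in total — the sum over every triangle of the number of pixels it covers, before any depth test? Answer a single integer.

T0:
  2·area = 80
  edge (16, 12)→(8, 2): d=(-8,-10) top-left  bias=+0
  edge (8, 2)→(16, 2): d=(8,0) top-left  bias=+0
  edge (16, 2)→(16, 12): d=(0,10) right/bottom  bias=-1
    (4,1)@(9, 3): e=[2,8,70] → █
    (5,1)@(11, 3): e=[22,8,50] → █
    (6,1)@(13, 3): e=[42,8,30] → █
    (7,1)@(15, 3): e=[62,8,10] → █
    (8,1)@(17, 3): e=[82,8,-10] → ·
    (4,2)@(9, 5): e=[-14,24,70] → ·
    (5,2)@(11, 5): e=[6,24,50] → █
    (8,2)@(17, 5): e=[66,24,-10] → ·
    (5,3)@(11, 7): e=[-10,40,50] → ·
    (6,3)@(13, 7): e=[10,40,30] → █
    (8,3)@(17, 7): e=[50,40,-10] → ·
    (6,4)@(13, 9): e=[-6,56,30] → ·
  covered (10 px):
    · · · · · · · · ·
    · · · · █ █ █ █ ·
    · · · · · █ █ █ ·
    · · · · · · █ █ ·
    · · · · · · · █ ·
    · · · · · · · · ·
T1:
  2·area = 6  (B↔C swapped to make it positive)
  edge (4, 6)→(4, 12): d=(0,6) right/bottom  bias=-1
  edge (4, 12)→(3, 1): d=(-1,-11) top-left  bias=+0
  edge (3, 1)→(4, 6): d=(1,5) right/bottom  bias=-1
    (1,0)@(3, 1): e=[6,0,0] → ·  [on edge]
    (2,5)@(5, 11): e=[-6,12,0] → ·  [on edge]
  covered (0 px):
    · · · · · · · · ·
    · · · · · · · · ·
    · · · · · · · · ·
    · · · · · · · · ·
    · · · · · · · · ·
    · · · · · · · · ·

Final: 10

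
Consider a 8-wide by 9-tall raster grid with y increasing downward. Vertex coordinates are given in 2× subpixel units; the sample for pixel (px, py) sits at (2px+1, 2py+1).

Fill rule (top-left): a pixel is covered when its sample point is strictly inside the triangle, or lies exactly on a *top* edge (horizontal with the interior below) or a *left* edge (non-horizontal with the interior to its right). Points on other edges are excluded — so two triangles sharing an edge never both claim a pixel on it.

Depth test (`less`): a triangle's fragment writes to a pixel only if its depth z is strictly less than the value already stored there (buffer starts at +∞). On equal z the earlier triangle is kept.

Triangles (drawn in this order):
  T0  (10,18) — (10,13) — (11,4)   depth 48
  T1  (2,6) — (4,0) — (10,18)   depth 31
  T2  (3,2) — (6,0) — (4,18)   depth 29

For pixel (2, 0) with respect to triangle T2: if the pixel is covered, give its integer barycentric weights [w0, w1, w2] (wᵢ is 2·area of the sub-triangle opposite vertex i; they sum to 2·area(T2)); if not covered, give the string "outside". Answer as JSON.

T0:
  2·area = 5
  edge (10, 18)→(10, 13): d=(0,-5) top-left  bias=+0
  edge (10, 13)→(11, 4): d=(1,-9) top-left  bias=+0
  edge (11, 4)→(10, 18): d=(-1,14) right/bottom  bias=-1
  covered (0 px):
    . . . . . . . .
    . . . . . . . .
    . . . . . . . .
    . . . . . . . .
    . . . . . . . .
    . . . . . . . .
    . . . . . . . .
    . . . . . . . .
    . . . . . . . .
T1:
  2·area = 72
  edge (2, 6)→(4, 0): d=(2,-6) top-left  bias=+0
  edge (4, 0)→(10, 18): d=(6,18) right/bottom  bias=-1
  edge (10, 18)→(2, 6): d=(-8,-12) top-left  bias=+0
    (1,1)@(3, 3): e=[0,36,36] → X  [on edge]
    (2,1)@(5, 3): e=[12,0,60] → .  [on edge]
    (1,2)@(3, 5): e=[4,48,20] → X
    (2,2)@(5, 5): e=[16,12,44] → X
    (3,2)@(7, 5): e=[28,-24,68] → .
    (1,3)@(3, 7): e=[8,60,4] → X
    (3,3)@(7, 7): e=[32,-12,52] → .
    (0,4)@(1, 9): e=[0,108,-36] → .  [on edge]
    (1,4)@(3, 9): e=[12,72,-12] → .
    (2,4)@(5, 9): e=[24,36,12] → X
    (3,4)@(7, 9): e=[36,0,36] → .  [on edge]
    (2,5)@(5, 11): e=[28,48,-4] → .
    (4,7)@(9, 15): e=[60,0,12] → .  [on edge]
  covered (8 px):
    . . . . . . . .
    . X . . . . . .
    . X X . . . . .
    . X X . . . . .
    . . X . . . . .
    . . . X . . . .
    . . . X . . . .
    . . . . . . . .
    . . . . . . . .
T2:
  2·area = 50
  edge (3, 2)→(6, 0): d=(3,-2) top-left  bias=+0
  edge (6, 0)→(4, 18): d=(-2,18) right/bottom  bias=-1
  edge (4, 18)→(3, 2): d=(-1,-16) top-left  bias=+0
    (2,0)@(5, 1): e=[1,16,33] → X
    (3,0)@(7, 1): e=[5,-20,65] → .
    (2,1)@(5, 3): e=[7,12,31] → X
    (3,1)@(7, 3): e=[11,-24,63] → .
    (2,2)@(5, 5): e=[13,8,29] → X
    (3,2)@(7, 5): e=[17,-28,61] → .
    (2,3)@(5, 7): e=[19,4,27] → X
    (3,3)@(7, 7): e=[23,-32,59] → .
    (2,4)@(5, 9): e=[25,0,25] → .  [on edge]
  covered (4 px):
    . . X . . . . .
    . . X . . . . .
    . . X . . . . .
    . . X . . . . .
    . . . . . . . .
    . . . . . . . .
    . . . . . . . .
    . . . . . . . .
    . . . . . . . .

Answer: [16,33,1]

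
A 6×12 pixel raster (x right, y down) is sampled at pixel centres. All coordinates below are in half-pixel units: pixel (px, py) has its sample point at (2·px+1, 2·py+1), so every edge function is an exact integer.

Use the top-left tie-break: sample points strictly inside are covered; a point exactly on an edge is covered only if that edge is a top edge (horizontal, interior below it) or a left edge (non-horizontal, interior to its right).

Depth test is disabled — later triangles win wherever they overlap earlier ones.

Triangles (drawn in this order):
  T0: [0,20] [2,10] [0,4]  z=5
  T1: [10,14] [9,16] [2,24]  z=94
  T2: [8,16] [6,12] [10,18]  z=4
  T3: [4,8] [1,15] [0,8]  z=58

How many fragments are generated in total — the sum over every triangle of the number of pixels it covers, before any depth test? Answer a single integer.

T0:
  2·area = 32  (B↔C swapped to make it positive)
  edge (0, 20)→(0, 4): d=(0,-16) top-left  bias=+0
  edge (0, 4)→(2, 10): d=(2,6) right/bottom  bias=-1
  edge (2, 10)→(0, 20): d=(-2,10) right/bottom  bias=-1
    (1,2)@(3, 5): e=[48,-16,0] → ·  [on edge]
    (0,3)@(1, 7): e=[16,0,16] → ·  [on edge]
    (0,4)@(1, 9): e=[16,4,12] → █
    (1,4)@(3, 9): e=[48,-8,-8] → ·
    (0,5)@(1, 11): e=[16,8,8] → █
    (1,5)@(3, 11): e=[48,-4,-12] → ·
    (0,6)@(1, 13): e=[16,12,4] → █
    (1,6)@(3, 13): e=[48,0,-16] → ·  [on edge]
    (0,7)@(1, 15): e=[16,16,0] → ·  [on edge]
    (2,9)@(5, 19): e=[80,0,-48] → ·  [on edge]
  covered (3 px):
    · · · · · ·
    · · · · · ·
    · · · · · ·
    · · · · · ·
    █ · · · · ·
    █ · · · · ·
    █ · · · · ·
    · · · · · ·
    · · · · · ·
    · · · · · ·
    · · · · · ·
    · · · · · ·
T1:
  2·area = 6
  edge (10, 14)→(9, 16): d=(-1,2) right/bottom  bias=-1
  edge (9, 16)→(2, 24): d=(-7,8) right/bottom  bias=-1
  edge (2, 24)→(10, 14): d=(8,-10) top-left  bias=+0
  covered (0 px):
    · · · · · ·
    · · · · · ·
    · · · · · ·
    · · · · · ·
    · · · · · ·
    · · · · · ·
    · · · · · ·
    · · · · · ·
    · · · · · ·
    · · · · · ·
    · · · · · ·
    · · · · · ·
T2:
  2·area = 4
  edge (8, 16)→(6, 12): d=(-2,-4) top-left  bias=+0
  edge (6, 12)→(10, 18): d=(4,6) right/bottom  bias=-1
  edge (10, 18)→(8, 16): d=(-2,-2) top-left  bias=+0
    (0,4)@(1, 9): e=[-14,18,0] → ·  [on edge]
    (1,5)@(3, 11): e=[-10,14,0] → ·  [on edge]
    (2,6)@(5, 13): e=[-6,10,0] → ·  [on edge]
    (3,7)@(7, 15): e=[-2,6,0] → ·  [on edge]
    (4,8)@(9, 17): e=[2,2,0] → █  [on edge]
    (5,8)@(11, 17): e=[10,-10,4] → ·
    (4,9)@(9, 19): e=[-2,10,-4] → ·
    (5,9)@(11, 19): e=[6,-2,0] → ·  [on edge]
  covered (1 px):
    · · · · · ·
    · · · · · ·
    · · · · · ·
    · · · · · ·
    · · · · · ·
    · · · · · ·
    · · · · · ·
    · · · · · ·
    · · · · █ ·
    · · · · · ·
    · · · · · ·
    · · · · · ·
T3:
  2·area = 28
  edge (4, 8)→(1, 15): d=(-3,7) right/bottom  bias=-1
  edge (1, 15)→(0, 8): d=(-1,-7) top-left  bias=+0
  edge (0, 8)→(4, 8): d=(4,0) top-left  bias=+0
    (3,0)@(7, 1): e=[0,56,-28] → ·  [on edge]
    (0,4)@(1, 9): e=[18,6,4] → █
    (1,4)@(3, 9): e=[4,20,4] → █
    (2,4)@(5, 9): e=[-10,34,4] → ·
    (0,5)@(1, 11): e=[12,4,12] → █
    (1,5)@(3, 11): e=[-2,18,12] → ·
    (0,6)@(1, 13): e=[6,2,20] → █
    (1,6)@(3, 13): e=[-8,16,20] → ·
    (0,7)@(1, 15): e=[0,0,28] → ·  [on edge]
  covered (4 px):
    · · · · · ·
    · · · · · ·
    · · · · · ·
    · · · · · ·
    █ █ · · · ·
    █ · · · · ·
    █ · · · · ·
    · · · · · ·
    · · · · · ·
    · · · · · ·
    · · · · · ·
    · · · · · ·

Final: 8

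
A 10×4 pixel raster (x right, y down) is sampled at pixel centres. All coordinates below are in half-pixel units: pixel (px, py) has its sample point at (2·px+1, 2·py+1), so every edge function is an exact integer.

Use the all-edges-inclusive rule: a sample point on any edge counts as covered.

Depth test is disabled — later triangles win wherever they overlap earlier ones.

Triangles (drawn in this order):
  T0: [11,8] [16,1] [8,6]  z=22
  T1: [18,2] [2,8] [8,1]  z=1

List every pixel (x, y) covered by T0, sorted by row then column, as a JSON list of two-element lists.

T0:
  2·area = 31  (B↔C swapped to make it positive)
  edge (11, 8)→(8, 6): d=(-3,-2) inclusive
  edge (8, 6)→(16, 1): d=(8,-5) inclusive
  edge (16, 1)→(11, 8): d=(-5,7) inclusive
    (6,1)@(13, 3): e=[19,1,11] → #
    (7,1)@(15, 3): e=[23,11,-3] → ·
    (5,2)@(11, 5): e=[9,7,15] → #
    (7,2)@(15, 5): e=[17,27,-13] → ·
    (5,3)@(11, 7): e=[3,23,5] → #
    (6,3)@(13, 7): e=[7,33,-9] → ·
  covered (4 px):
    · · · · · · · · · ·
    · · · · · · # · · ·
    · · · · · # # · · ·
    · · · · · # · · · ·
T1:
  2·area = 76
  edge (18, 2)→(2, 8): d=(-16,6) inclusive
  edge (2, 8)→(8, 1): d=(6,-7) inclusive
  edge (8, 1)→(18, 2): d=(10,1) inclusive
    (3,1)@(7, 3): e=[50,5,21] → #
    (4,1)@(9, 3): e=[38,19,19] → #
    (5,1)@(11, 3): e=[26,33,17] → #
    (6,1)@(13, 3): e=[14,47,15] → #
    (7,1)@(15, 3): e=[2,61,13] → #
    (8,1)@(17, 3): e=[-10,75,11] → ·
    (2,2)@(5, 5): e=[30,3,43] → #
    (5,2)@(11, 5): e=[-6,45,37] → ·
    (6,2)@(13, 5): e=[-18,59,35] → ·
    (7,2)@(15, 5): e=[-30,73,33] → ·
    (1,3)@(3, 7): e=[10,1,65] → #
    (2,3)@(5, 7): e=[-2,15,63] → ·
  covered (9 px):
    · · · · · · · · · ·
    · · · # # # # # · ·
    · · # # # · · · · ·
    · # · · · · · · · ·

Result: [[6,1],[5,2],[6,2],[5,3]]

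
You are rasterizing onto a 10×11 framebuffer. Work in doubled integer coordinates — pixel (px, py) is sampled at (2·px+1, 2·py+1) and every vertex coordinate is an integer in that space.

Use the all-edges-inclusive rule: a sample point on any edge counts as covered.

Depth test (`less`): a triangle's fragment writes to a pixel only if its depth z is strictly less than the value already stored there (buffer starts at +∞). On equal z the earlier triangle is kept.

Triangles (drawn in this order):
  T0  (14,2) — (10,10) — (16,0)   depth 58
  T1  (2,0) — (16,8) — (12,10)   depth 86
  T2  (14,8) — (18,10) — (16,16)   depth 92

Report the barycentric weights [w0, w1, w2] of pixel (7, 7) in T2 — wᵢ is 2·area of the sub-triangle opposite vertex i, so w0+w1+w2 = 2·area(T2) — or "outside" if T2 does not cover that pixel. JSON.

T0:
  2·area = 8  (B↔C swapped to make it positive)
  edge (14, 2)→(16, 0): d=(2,-2) inclusive
  edge (16, 0)→(10, 10): d=(-6,10) inclusive
  edge (10, 10)→(14, 2): d=(4,-8) inclusive
    (7,0)@(15, 1): e=[0,4,4] → #  [on edge]
    (8,0)@(17, 1): e=[4,-16,20] → ·
    (6,1)@(13, 3): e=[0,12,-4] → ·  [on edge]
    (7,1)@(15, 3): e=[4,-8,12] → ·
    (5,2)@(11, 5): e=[0,20,-12] → ·  [on edge]
    (6,2)@(13, 5): e=[4,0,4] → #  [on edge]
    (7,2)@(15, 5): e=[8,-20,20] → ·
    (4,3)@(9, 7): e=[0,28,-20] → ·  [on edge]
    (6,3)@(13, 7): e=[8,-12,12] → ·
    (3,4)@(7, 9): e=[0,36,-28] → ·  [on edge]
    (2,5)@(5, 11): e=[0,44,-36] → ·  [on edge]
    (1,6)@(3, 13): e=[0,52,-44] → ·  [on edge]
    (0,7)@(1, 15): e=[0,60,-52] → ·  [on edge]
    (3,7)@(7, 15): e=[12,0,-4] → ·  [on edge]
  covered (2 px):
    · · · · · · · # · ·
    · · · · · · · · · ·
    · · · · · · # · · ·
    · · · · · · · · · ·
    · · · · · · · · · ·
    · · · · · · · · · ·
    · · · · · · · · · ·
    · · · · · · · · · ·
    · · · · · · · · · ·
    · · · · · · · · · ·
    · · · · · · · · · ·
T1:
  2·area = 60
  edge (2, 0)→(16, 8): d=(14,8) inclusive
  edge (16, 8)→(12, 10): d=(-4,2) inclusive
  edge (12, 10)→(2, 0): d=(-10,-10) inclusive
    (1,0)@(3, 1): e=[6,54,0] → #  [on edge]
    (2,0)@(5, 1): e=[-10,50,20] → ·
    (1,1)@(3, 3): e=[34,46,-20] → ·
    (2,1)@(5, 3): e=[18,42,0] → #  [on edge]
    (3,1)@(7, 3): e=[2,38,20] → #
    (4,1)@(9, 3): e=[-14,34,40] → ·
    (2,2)@(5, 5): e=[46,34,-20] → ·
    (3,2)@(7, 5): e=[30,30,0] → #  [on edge]
    (4,2)@(9, 5): e=[14,26,20] → #
    (5,2)@(11, 5): e=[-2,22,40] → ·
    (3,3)@(7, 7): e=[58,22,-20] → ·
    (4,3)@(9, 7): e=[42,18,0] → #  [on edge]
    (5,4)@(11, 9): e=[54,6,0] → #  [on edge]
    (6,5)@(13, 11): e=[66,-6,0] → ·  [on edge]
    (7,6)@(15, 13): e=[78,-18,0] → ·  [on edge]
    (8,7)@(17, 15): e=[90,-30,0] → ·  [on edge]
    (9,8)@(19, 17): e=[102,-42,0] → ·  [on edge]
  covered (10 px):
    · # · · · · · · · ·
    · · # # · · · · · ·
    · · · # # · · · · ·
    · · · · # # # · · ·
    · · · · · # # · · ·
    · · · · · · · · · ·
    · · · · · · · · · ·
    · · · · · · · · · ·
    · · · · · · · · · ·
    · · · · · · · · · ·
    · · · · · · · · · ·
T2:
  2·area = 28
  edge (14, 8)→(18, 10): d=(4,2) inclusive
  edge (18, 10)→(16, 16): d=(-2,6) inclusive
  edge (16, 16)→(14, 8): d=(-2,-8) inclusive
    (9,3)@(19, 7): e=[-14,0,42] → ·  [on edge]
    (7,4)@(15, 9): e=[2,20,6] → #
    (8,4)@(17, 9): e=[-2,8,22] → ·
    (7,5)@(15, 11): e=[10,16,2] → #
    (8,5)@(17, 11): e=[6,4,18] → #
    (9,5)@(19, 11): e=[2,-8,34] → ·
    (7,6)@(15, 13): e=[18,12,-2] → ·
    (8,6)@(17, 13): e=[14,0,14] → #  [on edge]
    (9,6)@(19, 13): e=[10,-12,30] → ·
    (8,7)@(17, 15): e=[22,-4,10] → ·
    (7,9)@(15, 19): e=[42,0,-14] → ·  [on edge]
  covered (4 px):
    · · · · · · · · · ·
    · · · · · · · · · ·
    · · · · · · · · · ·
    · · · · · · · · · ·
    · · · · · · · # · ·
    · · · · · · · # # ·
    · · · · · · · · # ·
    · · · · · · · · · ·
    · · · · · · · · · ·
    · · · · · · · · · ·
    · · · · · · · · · ·

Answer: "outside"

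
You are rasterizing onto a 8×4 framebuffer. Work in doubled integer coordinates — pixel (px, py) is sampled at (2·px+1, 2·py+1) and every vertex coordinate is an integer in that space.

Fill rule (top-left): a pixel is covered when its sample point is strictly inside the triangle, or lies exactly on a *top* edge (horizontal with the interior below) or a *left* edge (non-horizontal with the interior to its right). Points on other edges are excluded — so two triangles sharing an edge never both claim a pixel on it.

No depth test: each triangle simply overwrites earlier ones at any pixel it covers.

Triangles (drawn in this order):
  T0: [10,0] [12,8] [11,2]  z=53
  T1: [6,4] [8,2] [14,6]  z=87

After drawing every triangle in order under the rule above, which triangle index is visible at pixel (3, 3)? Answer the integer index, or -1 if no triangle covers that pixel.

T0:
  2·area = 4  (B↔C swapped to make it positive)
  edge (10, 0)→(11, 2): d=(1,2) right/bottom  bias=-1
  edge (11, 2)→(12, 8): d=(1,6) right/bottom  bias=-1
  edge (12, 8)→(10, 0): d=(-2,-8) top-left  bias=+0
    (5,1)@(11, 3): e=[1,1,2] → █
    (6,1)@(13, 3): e=[-3,-11,18] → ·
    (5,2)@(11, 5): e=[3,3,-2] → ·
  covered (1 px):
    · · · · · · · ·
    · · · · · █ · ·
    · · · · · · · ·
    · · · · · · · ·
T1:
  2·area = 20
  edge (6, 4)→(8, 2): d=(2,-2) top-left  bias=+0
  edge (8, 2)→(14, 6): d=(6,4) right/bottom  bias=-1
  edge (14, 6)→(6, 4): d=(-8,-2) top-left  bias=+0
    (4,0)@(9, 1): e=[0,-10,30] → ·  [on edge]
    (3,1)@(7, 3): e=[0,10,10] → █  [on edge]
    (4,1)@(9, 3): e=[4,2,14] → █
    (5,1)@(11, 3): e=[8,-6,18] → ·
    (2,2)@(5, 5): e=[0,30,-10] → ·  [on edge]
    (3,2)@(7, 5): e=[4,22,-6] → ·
    (4,2)@(9, 5): e=[8,14,-2] → ·
    (5,2)@(11, 5): e=[12,6,2] → █
    (6,2)@(13, 5): e=[16,-2,6] → ·
    (1,3)@(3, 7): e=[0,50,-30] → ·  [on edge]
    (5,3)@(11, 7): e=[16,18,-14] → ·
  covered (3 px):
    · · · · · · · ·
    · · · █ █ · · ·
    · · · · · █ · ·
    · · · · · · · ·

Z-buffer (winner per pixel, '.' = empty):
  . . . . . . . .
  . . . 1 1 0 . .
  . . . . . 1 . .
  . . . . . . . .

Result: -1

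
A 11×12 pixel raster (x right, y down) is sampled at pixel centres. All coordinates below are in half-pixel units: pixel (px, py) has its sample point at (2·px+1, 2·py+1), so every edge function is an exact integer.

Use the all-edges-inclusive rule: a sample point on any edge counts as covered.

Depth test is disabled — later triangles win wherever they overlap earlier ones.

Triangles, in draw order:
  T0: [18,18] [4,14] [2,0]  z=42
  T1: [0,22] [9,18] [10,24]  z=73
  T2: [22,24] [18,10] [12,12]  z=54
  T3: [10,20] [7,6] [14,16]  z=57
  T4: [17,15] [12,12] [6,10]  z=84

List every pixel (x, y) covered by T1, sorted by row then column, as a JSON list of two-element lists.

T0:
  2·area = 188
  edge (18, 18)→(4, 14): d=(-14,-4) inclusive
  edge (4, 14)→(2, 0): d=(-2,-14) inclusive
  edge (2, 0)→(18, 18): d=(16,18) inclusive
    (1,1)@(3, 3): e=[150,8,30] → X
    (2,1)@(5, 3): e=[158,36,-6] → .
    (1,2)@(3, 5): e=[122,4,62] → X
    (2,2)@(5, 5): e=[130,32,26] → X
    (3,2)@(7, 5): e=[138,60,-10] → .
    (1,3)@(3, 7): e=[94,0,94] → X  [on edge]
    (3,3)@(7, 7): e=[110,56,22] → X
    (4,3)@(9, 7): e=[118,84,-14] → .
    (1,4)@(3, 9): e=[66,-4,126] → .
    (2,4)@(5, 9): e=[74,24,90] → X
    (4,4)@(9, 9): e=[90,80,18] → X
    (5,4)@(11, 9): e=[98,108,-18] → .
    (2,10)@(5, 21): e=[-94,0,282] → .  [on edge]
  covered (24 px):
    . . . . . . . . . . .
    . X . . . . . . . . .
    . X X . . . . . . . .
    . X X X . . . . . . .
    . . X X X . . . . . .
    . . X X X X . . . . .
    . . X X X X X . . . .
    . . . . X X X X . . .
    . . . . . . . X X . .
    . . . . . . . . . . .
    . . . . . . . . . . .
    . . . . . . . . . . .
T1:
  2·area = 58
  edge (0, 22)→(9, 18): d=(9,-4) inclusive
  edge (9, 18)→(10, 24): d=(1,6) inclusive
  edge (10, 24)→(0, 22): d=(-10,-2) inclusive
    (3,9)@(7, 19): e=[1,13,44] → X
    (4,9)@(9, 19): e=[9,1,48] → X
    (5,9)@(11, 19): e=[17,-11,52] → .
    (1,10)@(3, 21): e=[3,39,16] → X
    (2,10)@(5, 21): e=[11,27,20] → X
    (5,10)@(11, 21): e=[35,-9,32] → .
    (1,11)@(3, 23): e=[21,41,-4] → .
    (2,11)@(5, 23): e=[29,29,0] → X  [on edge]
    (5,11)@(11, 23): e=[53,-7,12] → .
  covered (9 px):
    . . . . . . . . . . .
    . . . . . . . . . . .
    . . . . . . . . . . .
    . . . . . . . . . . .
    . . . . . . . . . . .
    . . . . . . . . . . .
    . . . . . . . . . . .
    . . . . . . . . . . .
    . . . . . . . . . . .
    . . . X X . . . . . .
    . X X X X . . . . . .
    . . X X X . . . . . .
T2:
  2·area = 92  (B↔C swapped to make it positive)
  edge (22, 24)→(12, 12): d=(-10,-12) inclusive
  edge (12, 12)→(18, 10): d=(6,-2) inclusive
  edge (18, 10)→(22, 24): d=(4,14) inclusive
    (10,4)@(21, 9): e=[138,0,-46] → .  [on edge]
    (7,5)@(15, 11): e=[46,0,46] → X  [on edge]
    (8,5)@(17, 11): e=[70,4,18] → X
    (9,5)@(19, 11): e=[94,8,-10] → .
    (4,6)@(9, 13): e=[-46,0,138] → .  [on edge]
    (6,6)@(13, 13): e=[2,8,82] → X
    (9,6)@(19, 13): e=[74,20,-2] → .
    (1,7)@(3, 15): e=[-138,0,230] → .  [on edge]
    (6,7)@(13, 15): e=[-18,20,90] → .
    (7,7)@(15, 15): e=[6,24,62] → X
    (9,7)@(19, 15): e=[54,32,6] → X
    (10,7)@(21, 15): e=[78,36,-22] → .
  covered (12 px):
    . . . . . . . . . . .
    . . . . . . . . . . .
    . . . . . . . . . . .
    . . . . . . . . . . .
    . . . . . . . . . . .
    . . . . . . . X X . .
    . . . . . . X X X . .
    . . . . . . . X X X .
    . . . . . . . . X X .
    . . . . . . . . . X .
    . . . . . . . . . . X
    . . . . . . . . . . .
T3:
  2·area = 68
  edge (10, 20)→(7, 6): d=(-3,-14) inclusive
  edge (7, 6)→(14, 16): d=(7,10) inclusive
  edge (14, 16)→(10, 20): d=(-4,4) inclusive
    (4,4)@(9, 9): e=[19,1,48] → X
    (5,4)@(11, 9): e=[47,-19,40] → .
    (10,4)@(21, 9): e=[187,-119,0] → .  [on edge]
    (4,5)@(9, 11): e=[13,15,40] → X
    (5,5)@(11, 11): e=[41,-5,32] → .
    (9,5)@(19, 11): e=[153,-85,0] → .  [on edge]
    (4,6)@(9, 13): e=[7,29,32] → X
    (5,6)@(11, 13): e=[35,9,24] → X
    (6,6)@(13, 13): e=[63,-11,16] → .
    (8,6)@(17, 13): e=[119,-51,0] → .  [on edge]
    (4,7)@(9, 15): e=[1,43,24] → X
    (6,7)@(13, 15): e=[57,3,8] → X
    (7,7)@(15, 15): e=[85,-17,0] → .  [on edge]
    (6,8)@(13, 17): e=[51,17,0] → X  [on edge]
    (5,9)@(11, 19): e=[17,51,0] → X  [on edge]
    (4,10)@(9, 21): e=[-17,85,0] → .  [on edge]
    (3,11)@(7, 23): e=[-51,119,0] → .  [on edge]
  covered (10 px):
    . . . . . . . . . . .
    . . . . . . . . . . .
    . . . . . . . . . . .
    . . . . . . . . . . .
    . . . . X . . . . . .
    . . . . X . . . . . .
    . . . . X X . . . . .
    . . . . X X X . . . .
    . . . . . X X . . . .
    . . . . . X . . . . .
    . . . . . . . . . . .
    . . . . . . . . . . .
T4:
  2·area = 8  (B↔C swapped to make it positive)
  edge (17, 15)→(6, 10): d=(-11,-5) inclusive
  edge (6, 10)→(12, 12): d=(6,2) inclusive
  edge (12, 12)→(17, 15): d=(5,3) inclusive
    (1,4)@(3, 9): e=[-4,0,12] → .  [on edge]
    (3,4)@(7, 9): e=[16,-8,0] → .  [on edge]
    (4,5)@(9, 11): e=[4,0,4] → X  [on edge]
    (5,5)@(11, 11): e=[14,-4,-2] → .
    (4,6)@(9, 13): e=[-18,12,14] → .
    (6,6)@(13, 13): e=[2,4,2] → X
    (7,6)@(15, 13): e=[12,0,-4] → .  [on edge]
    (6,7)@(13, 15): e=[-20,16,12] → .
    (8,7)@(17, 15): e=[0,8,0] → X  [on edge]
    (9,7)@(19, 15): e=[10,4,-6] → .
    (10,7)@(21, 15): e=[20,0,-12] → .  [on edge]
    (8,8)@(17, 17): e=[-22,20,10] → .
  covered (3 px):
    . . . . . . . . . . .
    . . . . . . . . . . .
    . . . . . . . . . . .
    . . . . . . . . . . .
    . . . . . . . . . . .
    . . . . X . . . . . .
    . . . . . . X . . . .
    . . . . . . . . X . .
    . . . . . . . . . . .
    . . . . . . . . . . .
    . . . . . . . . . . .
    . . . . . . . . . . .

Result: [[3,9],[4,9],[1,10],[2,10],[3,10],[4,10],[2,11],[3,11],[4,11]]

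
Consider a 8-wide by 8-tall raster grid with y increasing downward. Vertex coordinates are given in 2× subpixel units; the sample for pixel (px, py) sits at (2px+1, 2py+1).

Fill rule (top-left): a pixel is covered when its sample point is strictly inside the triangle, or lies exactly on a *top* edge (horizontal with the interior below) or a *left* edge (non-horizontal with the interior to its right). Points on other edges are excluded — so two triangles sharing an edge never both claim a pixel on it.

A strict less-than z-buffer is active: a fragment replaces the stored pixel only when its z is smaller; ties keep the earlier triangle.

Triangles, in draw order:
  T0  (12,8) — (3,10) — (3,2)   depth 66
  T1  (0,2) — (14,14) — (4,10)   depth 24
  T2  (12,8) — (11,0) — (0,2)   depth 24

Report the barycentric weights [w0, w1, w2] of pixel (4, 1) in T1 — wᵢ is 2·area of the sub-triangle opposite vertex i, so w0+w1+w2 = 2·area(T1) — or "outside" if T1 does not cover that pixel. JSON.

T0:
  2·area = 72
  edge (12, 8)→(3, 10): d=(-9,2) right/bottom  bias=-1
  edge (3, 10)→(3, 2): d=(0,-8) top-left  bias=+0
  edge (3, 2)→(12, 8): d=(9,6) right/bottom  bias=-1
    (1,0)@(3, 1): e=[81,0,-9] → .  [on edge]
    (1,1)@(3, 3): e=[63,0,9] → X  [on edge]
    (2,1)@(5, 3): e=[59,16,-3] → .
    (1,2)@(3, 5): e=[45,0,27] → X  [on edge]
    (2,2)@(5, 5): e=[41,16,15] → X
    (3,2)@(7, 5): e=[37,32,3] → X
    (4,2)@(9, 5): e=[33,48,-9] → .
    (1,3)@(3, 7): e=[27,0,45] → X  [on edge]
    (4,3)@(9, 7): e=[15,48,9] → X
    (5,3)@(11, 7): e=[11,64,-3] → .
    (1,4)@(3, 9): e=[9,0,63] → X  [on edge]
    (4,4)@(9, 9): e=[-3,48,27] → .
    (1,5)@(3, 11): e=[-9,0,81] → .  [on edge]
    (1,6)@(3, 13): e=[-27,0,99] → .  [on edge]
    (1,7)@(3, 15): e=[-45,0,117] → .  [on edge]
  covered (11 px):
    . . . . . . . .
    . X . . . . . .
    . X X X . . . .
    . X X X X . . .
    . X X X . . . .
    . . . . . . . .
    . . . . . . . .
    . . . . . . . .
T1:
  2·area = 64
  edge (0, 2)→(14, 14): d=(14,12) right/bottom  bias=-1
  edge (14, 14)→(4, 10): d=(-10,-4) top-left  bias=+0
  edge (4, 10)→(0, 2): d=(-4,-8) top-left  bias=+0
    (0,1)@(1, 3): e=[2,58,4] → X
    (1,1)@(3, 3): e=[-22,66,20] → .
    (0,2)@(1, 5): e=[30,38,-4] → .
    (1,2)@(3, 5): e=[6,46,12] → X
    (2,2)@(5, 5): e=[-18,54,28] → .
    (1,3)@(3, 7): e=[34,26,4] → X
    (2,3)@(5, 7): e=[10,34,20] → X
    (3,3)@(7, 7): e=[-14,42,36] → .
    (1,4)@(3, 9): e=[62,6,-4] → .
    (2,4)@(5, 9): e=[38,14,12] → X
    (3,4)@(7, 9): e=[14,22,28] → X
    (4,4)@(9, 9): e=[-10,30,44] → .
  covered (8 px):
    . . . . . . . .
    X . . . . . . .
    . X . . . . . .
    . X X . . . . .
    . . X X . . . .
    . . . X X . . .
    . . . . . . . .
    . . . . . . . .
T2:
  2·area = 90  (B↔C swapped to make it positive)
  edge (12, 8)→(0, 2): d=(-12,-6) top-left  bias=+0
  edge (0, 2)→(11, 0): d=(11,-2) top-left  bias=+0
  edge (11, 0)→(12, 8): d=(1,8) right/bottom  bias=-1
    (3,0)@(7, 1): e=[54,3,33] → X
    (4,0)@(9, 1): e=[66,7,17] → X
    (5,0)@(11, 1): e=[78,11,1] → X
    (6,0)@(13, 1): e=[90,15,-15] → .
    (1,1)@(3, 3): e=[6,17,67] → X
    (2,1)@(5, 3): e=[18,21,51] → X
    (6,1)@(13, 3): e=[66,37,-13] → .
    (1,2)@(3, 5): e=[-18,39,69] → .
    (2,2)@(5, 5): e=[-6,43,53] → .
    (3,2)@(7, 5): e=[6,47,37] → X
    (6,2)@(13, 5): e=[42,59,-11] → .
    (3,3)@(7, 7): e=[-18,69,39] → .
  covered (12 px):
    . . . X X X . .
    . X X X X X . .
    . . . X X X . .
    . . . . . X . .
    . . . . . . . .
    . . . . . . . .
    . . . . . . . .
    . . . . . . . .

Answer: "outside"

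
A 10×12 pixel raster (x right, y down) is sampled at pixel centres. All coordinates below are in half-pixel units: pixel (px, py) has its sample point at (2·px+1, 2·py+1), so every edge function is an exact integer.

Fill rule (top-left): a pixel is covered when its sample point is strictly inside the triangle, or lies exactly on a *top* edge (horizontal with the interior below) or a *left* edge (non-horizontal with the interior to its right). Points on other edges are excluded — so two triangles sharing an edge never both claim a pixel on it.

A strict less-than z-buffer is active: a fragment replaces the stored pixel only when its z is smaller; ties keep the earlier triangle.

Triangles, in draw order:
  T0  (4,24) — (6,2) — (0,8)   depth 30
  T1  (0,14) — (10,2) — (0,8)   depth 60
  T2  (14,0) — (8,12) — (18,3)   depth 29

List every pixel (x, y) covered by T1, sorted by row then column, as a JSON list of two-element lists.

T0:
  2·area = 120  (B↔C swapped to make it positive)
  edge (4, 24)→(0, 8): d=(-4,-16) top-left  bias=+0
  edge (0, 8)→(6, 2): d=(6,-6) top-left  bias=+0
  edge (6, 2)→(4, 24): d=(-2,22) right/bottom  bias=-1
    (3,0)@(7, 1): e=[140,0,-20] → .  [on edge]
    (2,1)@(5, 3): e=[100,0,20] → X  [on edge]
    (3,1)@(7, 3): e=[132,12,-24] → .
    (1,2)@(3, 5): e=[60,0,60] → X  [on edge]
    (3,2)@(7, 5): e=[124,24,-28] → .
    (0,3)@(1, 7): e=[20,0,100] → X  [on edge]
    (3,3)@(7, 7): e=[116,36,-32] → .
    (0,4)@(1, 9): e=[12,12,96] → X
    (3,4)@(7, 9): e=[108,48,-36] → .
    (0,5)@(1, 11): e=[4,24,92] → X
    (3,5)@(7, 11): e=[100,60,-40] → .
    (0,6)@(1, 13): e=[-4,36,88] → .
    (2,6)@(5, 13): e=[60,60,0] → .  [on edge]
  covered (16 px):
    . . . . . . . . . .
    . . X . . . . . . .
    . X X . . . . . . .
    X X X . . . . . . .
    X X X . . . . . . .
    X X X . . . . . . .
    . X . . . . . . . .
    . X . . . . . . . .
    . X . . . . . . . .
    . X . . . . . . . .
    . . . . . . . . . .
    . . . . . . . . . .
T1:
  2·area = 60  (B↔C swapped to make it positive)
  edge (0, 14)→(0, 8): d=(0,-6) top-left  bias=+0
  edge (0, 8)→(10, 2): d=(10,-6) top-left  bias=+0
  edge (10, 2)→(0, 14): d=(-10,12) right/bottom  bias=-1
    (4,1)@(9, 3): e=[54,4,2] → X
    (5,1)@(11, 3): e=[66,16,-22] → .
    (2,2)@(5, 5): e=[30,0,30] → X  [on edge]
    (3,2)@(7, 5): e=[42,12,6] → X
    (4,2)@(9, 5): e=[54,24,-18] → .
    (1,3)@(3, 7): e=[18,8,34] → X
    (3,3)@(7, 7): e=[42,32,-14] → .
    (0,4)@(1, 9): e=[6,16,38] → X
    (2,4)@(5, 9): e=[30,40,-10] → .
    (0,5)@(1, 11): e=[6,36,18] → X
    (1,5)@(3, 11): e=[18,48,-6] → .
    (0,6)@(1, 13): e=[6,56,-2] → .
  covered (8 px):
    . . . . . . . . . .
    . . . . X . . . . .
    . . X X . . . . . .
    . X X . . . . . . .
    X X . . . . . . . .
    X . . . . . . . . .
    . . . . . . . . . .
    . . . . . . . . . .
    . . . . . . . . . .
    . . . . . . . . . .
    . . . . . . . . . .
    . . . . . . . . . .
T2:
  2·area = 66  (B↔C swapped to make it positive)
  edge (14, 0)→(18, 3): d=(4,3) right/bottom  bias=-1
  edge (18, 3)→(8, 12): d=(-10,9) right/bottom  bias=-1
  edge (8, 12)→(14, 0): d=(6,-12) top-left  bias=+0
    (7,0)@(15, 1): e=[1,47,18] → X
    (8,0)@(17, 1): e=[-5,29,42] → .
    (6,1)@(13, 3): e=[15,45,6] → X
    (8,1)@(17, 3): e=[3,9,54] → X
    (9,1)@(19, 3): e=[-3,-9,78] → .
    (6,2)@(13, 5): e=[23,25,18] → X
    (8,2)@(17, 5): e=[11,-11,66] → .
    (5,3)@(11, 7): e=[37,23,6] → X
    (7,3)@(15, 7): e=[25,-13,54] → .
    (5,4)@(11, 9): e=[45,3,18] → X
    (6,4)@(13, 9): e=[39,-15,42] → .
    (4,5)@(9, 11): e=[59,1,6] → X
  covered (10 px):
    . . . . . . . X . .
    . . . . . . X X X .
    . . . . . . X X . .
    . . . . . X X . . .
    . . . . . X . . . .
    . . . . X . . . . .
    . . . . . . . . . .
    . . . . . . . . . .
    . . . . . . . . . .
    . . . . . . . . . .
    . . . . . . . . . .
    . . . . . . . . . .

Final: [[4,1],[2,2],[3,2],[1,3],[2,3],[0,4],[1,4],[0,5]]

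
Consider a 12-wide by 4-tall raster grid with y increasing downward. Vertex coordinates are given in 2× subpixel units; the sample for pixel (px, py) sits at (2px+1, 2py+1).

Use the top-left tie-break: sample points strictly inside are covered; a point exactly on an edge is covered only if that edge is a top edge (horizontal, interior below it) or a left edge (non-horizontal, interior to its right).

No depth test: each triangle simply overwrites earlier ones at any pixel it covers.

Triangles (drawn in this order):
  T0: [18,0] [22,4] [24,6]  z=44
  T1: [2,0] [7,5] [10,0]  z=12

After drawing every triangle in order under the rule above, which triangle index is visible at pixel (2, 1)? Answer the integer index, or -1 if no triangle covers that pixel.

T0:
  degenerate (2·area = 0) — covers nothing
T1:
  2·area = 40  (B↔C swapped to make it positive)
  edge (2, 0)→(10, 0): d=(8,0) top-left  bias=+0
  edge (10, 0)→(7, 5): d=(-3,5) right/bottom  bias=-1
  edge (7, 5)→(2, 0): d=(-5,-5) top-left  bias=+0
    (1,0)@(3, 1): e=[8,32,0] → #  [on edge]
    (2,0)@(5, 1): e=[8,22,10] → #
    (3,0)@(7, 1): e=[8,12,20] → #
    (4,0)@(9, 1): e=[8,2,30] → #
    (5,0)@(11, 1): e=[8,-8,40] → ·
    (1,1)@(3, 3): e=[24,26,-10] → ·
    (2,1)@(5, 3): e=[24,16,0] → #  [on edge]
    (4,1)@(9, 3): e=[24,-4,20] → ·
    (2,2)@(5, 5): e=[40,10,-10] → ·
    (3,2)@(7, 5): e=[40,0,0] → ·  [on edge]
    (4,3)@(9, 7): e=[56,-16,0] → ·  [on edge]
  covered (6 px):
    · # # # # · · · · · · ·
    · · # # · · · · · · · ·
    · · · · · · · · · · · ·
    · · · · · · · · · · · ·

Z-buffer (winner per pixel, '.' = empty):
  . 1 1 1 1 . . . . . . .
  . . 1 1 . . . . . . . .
  . . . . . . . . . . . .
  . . . . . . . . . . . .

Result: 1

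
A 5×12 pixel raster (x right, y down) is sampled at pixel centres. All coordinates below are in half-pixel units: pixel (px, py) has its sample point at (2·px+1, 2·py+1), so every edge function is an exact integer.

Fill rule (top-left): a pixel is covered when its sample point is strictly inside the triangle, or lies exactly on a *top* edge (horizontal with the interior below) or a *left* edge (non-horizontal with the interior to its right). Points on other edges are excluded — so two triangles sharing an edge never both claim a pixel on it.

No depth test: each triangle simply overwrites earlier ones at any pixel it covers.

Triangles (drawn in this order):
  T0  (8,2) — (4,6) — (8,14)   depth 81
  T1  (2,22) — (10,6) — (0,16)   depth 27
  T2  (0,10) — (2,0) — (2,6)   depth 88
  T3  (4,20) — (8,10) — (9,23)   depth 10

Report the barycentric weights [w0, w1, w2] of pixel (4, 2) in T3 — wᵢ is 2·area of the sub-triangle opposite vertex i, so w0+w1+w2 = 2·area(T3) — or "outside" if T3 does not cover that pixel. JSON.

T0:
  2·area = 48  (B↔C swapped to make it positive)
  edge (8, 2)→(8, 14): d=(0,12) right/bottom  bias=-1
  edge (8, 14)→(4, 6): d=(-4,-8) top-left  bias=+0
  edge (4, 6)→(8, 2): d=(4,-4) top-left  bias=+0
    (4,0)@(9, 1): e=[-12,60,0] → ·  [on edge]
    (3,1)@(7, 3): e=[12,36,0] → #  [on edge]
    (4,1)@(9, 3): e=[-12,52,8] → ·
    (2,2)@(5, 5): e=[36,12,0] → #  [on edge]
    (4,2)@(9, 5): e=[-12,44,16] → ·
    (1,3)@(3, 7): e=[60,-12,0] → ·  [on edge]
    (2,3)@(5, 7): e=[36,4,8] → #
    (4,3)@(9, 7): e=[-12,36,24] → ·
    (0,4)@(1, 9): e=[84,-36,0] → ·  [on edge]
    (2,4)@(5, 9): e=[36,-4,16] → ·
    (3,4)@(7, 9): e=[12,12,24] → #
    (4,4)@(9, 9): e=[-12,28,32] → ·
  covered (7 px):
    · · · · ·
    · · · # ·
    · · # # ·
    · · # # ·
    · · · # ·
    · · · # ·
    · · · · ·
    · · · · ·
    · · · · ·
    · · · · ·
    · · · · ·
    · · · · ·
T1:
  2·area = 80  (B↔C swapped to make it positive)
  edge (2, 22)→(0, 16): d=(-2,-6) top-left  bias=+0
  edge (0, 16)→(10, 6): d=(10,-10) top-left  bias=+0
  edge (10, 6)→(2, 22): d=(-8,16) right/bottom  bias=-1
    (4,3)@(9, 7): e=[72,0,8] → #  [on edge]
    (3,4)@(7, 9): e=[56,0,24] → #  [on edge]
    (4,4)@(9, 9): e=[68,20,-8] → ·
    (2,5)@(5, 11): e=[40,0,40] → #  [on edge]
    (4,5)@(9, 11): e=[64,40,-24] → ·
    (1,6)@(3, 13): e=[24,0,56] → #  [on edge]
    (3,6)@(7, 13): e=[48,40,-8] → ·
    (0,7)@(1, 15): e=[8,0,72] → #  [on edge]
    (3,7)@(7, 15): e=[44,60,-24] → ·
    (0,8)@(1, 17): e=[4,20,56] → #
    (2,8)@(5, 17): e=[28,60,-8] → ·
    (0,9)@(1, 19): e=[0,40,40] → #  [on edge]
  covered (13 px):
    · · · · ·
    · · · · ·
    · · · · ·
    · · · · #
    · · · # ·
    · · # # ·
    · # # · ·
    # # # · ·
    # # · · ·
    # # · · ·
    · · · · ·
    · · · · ·
T2:
  2·area = 12
  edge (0, 10)→(2, 0): d=(2,-10) top-left  bias=+0
  edge (2, 0)→(2, 6): d=(0,6) right/bottom  bias=-1
  edge (2, 6)→(0, 10): d=(-2,4) right/bottom  bias=-1
    (0,2)@(1, 5): e=[0,6,6] → #  [on edge]
    (1,2)@(3, 5): e=[20,-6,-2] → ·
    (0,3)@(1, 7): e=[4,6,2] → #
    (1,3)@(3, 7): e=[24,-6,-6] → ·
    (0,4)@(1, 9): e=[8,6,-2] → ·
  covered (2 px):
    · · · · ·
    · · · · ·
    # · · · ·
    # · · · ·
    · · · · ·
    · · · · ·
    · · · · ·
    · · · · ·
    · · · · ·
    · · · · ·
    · · · · ·
    · · · · ·
T3:
  2·area = 62
  edge (4, 20)→(8, 10): d=(4,-10) top-left  bias=+0
  edge (8, 10)→(9, 23): d=(1,13) right/bottom  bias=-1
  edge (9, 23)→(4, 20): d=(-5,-3) top-left  bias=+0
    (3,6)@(7, 13): e=[2,16,44] → #
    (4,6)@(9, 13): e=[22,-10,50] → ·
    (3,7)@(7, 15): e=[10,18,34] → #
    (4,7)@(9, 15): e=[30,-8,40] → ·
    (3,8)@(7, 17): e=[18,20,24] → #
    (4,8)@(9, 17): e=[38,-6,30] → ·
    (2,9)@(5, 19): e=[6,48,8] → #
    (4,9)@(9, 19): e=[46,-4,20] → ·
    (2,10)@(5, 21): e=[14,50,-2] → ·
    (3,10)@(7, 21): e=[34,24,4] → #
    (4,10)@(9, 21): e=[54,-2,10] → ·
    (3,11)@(7, 23): e=[42,26,-6] → ·
    (4,11)@(9, 23): e=[62,0,0] → ·  [on edge]
  covered (6 px):
    · · · · ·
    · · · · ·
    · · · · ·
    · · · · ·
    · · · · ·
    · · · · ·
    · · · # ·
    · · · # ·
    · · · # ·
    · · # # ·
    · · · # ·
    · · · · ·

Result: "outside"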